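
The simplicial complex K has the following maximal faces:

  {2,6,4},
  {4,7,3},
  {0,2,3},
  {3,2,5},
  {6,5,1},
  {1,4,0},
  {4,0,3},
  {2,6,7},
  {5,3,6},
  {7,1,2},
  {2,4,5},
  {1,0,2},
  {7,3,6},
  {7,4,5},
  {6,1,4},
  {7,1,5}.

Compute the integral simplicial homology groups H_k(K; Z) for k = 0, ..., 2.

H_0 ≅ Z,  H_1 ≅ Z^2,  H_2 ≅ Z.

Order the vertices as 0 < 1 < 2 < 3 < 4 < 5 < 6 < 7. Listing each simplex with vertices in this order, K has dimension 2 with simplices:

  0-simplices (8): [0], [1], [2], [3], [4], [5], [6], [7]
  1-simplices (24): (24 of them)
  2-simplices (16): [0,1,2], [0,1,4], [0,2,3], [0,3,4], [1,2,7], [1,4,6], [1,5,6], [1,5,7], [2,3,5], [2,4,5], [2,4,6], [2,6,7], [3,4,7], [3,5,6], [3,6,7], [4,5,7]

giving chain groups C_0 ≅ Z^8, C_1 ≅ Z^24, C_2 ≅ Z^16.

Boundary ∂_1: C_1 → C_0 is given by ∂[p,q] = [q] − [p].
The 8×24 boundary matrix has rank 7 and Smith normal form diag(1,1,1,1,1,1,1).

∂_2: C_2 → C_1 maps a triangle to the signed sum of its edges. For instance
  ∂[3,5,6] = [5,6] − [3,6] + [3,5],
  ∂[4,5,7] = [5,7] − [4,7] + [4,5].
As a 24×16 matrix over Z this has rank 15, with invariant factors (1,1,1,1,1,1,1,1,1,1,1,1,1,1,1).

From H_k ≅ ker(∂_k) / im(∂_{k+1}) we obtain:

  H_0: rank C_0 − rank ∂_1 = 8 − 7 = 1, and the invariant factors of ∂_1 are all 1, so H_0 = Z.
  H_1: rank ker ∂_1 − rank ∂_2 = (24 − 7) − 15 = 2, and the invariant factors of ∂_2 are all 1, so H_1 = Z^2.
  H_2: rank ker ∂_2 − rank ∂_3 = (16 − 15) − 0 = 1, and there is no ∂_3, so H_2 = Z.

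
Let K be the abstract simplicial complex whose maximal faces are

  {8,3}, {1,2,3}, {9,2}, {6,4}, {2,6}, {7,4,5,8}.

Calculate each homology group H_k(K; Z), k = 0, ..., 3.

H_0 ≅ Z,  H_1 ≅ Z,  H_2 = 0,  H_3 = 0.

Order the vertices as 1 < 2 < 3 < 4 < 5 < 6 < 7 < 8 < 9. Listing each simplex with vertices in this order, K has dimension 3 with simplices:

  0-simplices (9): [1], [2], [3], [4], [5], [6], [7], [8], [9]
  1-simplices (13): [1,2], [1,3], [2,3], [2,6], [2,9], [3,8], [4,5], [4,6], [4,7], [4,8], [5,7], [5,8], [7,8]
  2-simplices (5): [1,2,3], [4,5,7], [4,5,8], [4,7,8], [5,7,8]
  3-simplices (1): [4,5,7,8]

giving chain groups C_0 ≅ Z^9, C_1 ≅ Z^13, C_2 ≅ Z^5, C_3 ≅ Z^1.

∂_1: C_1 → C_0 sends each edge [p,q] (with p < q) to q − p. For instance
  ∂[4,8] = [8] − [4].
The 9×13 boundary matrix has rank 8 and Smith normal form diag(1,1,1,1,1,1,1,1).

∂_2: C_2 → C_1 acts by ∂[p,q,r] = [q,r] − [p,r] + [p,q]. For instance
  ∂[4,7,8] = [7,8] − [4,8] + [4,7],
  ∂[1,2,3] = [2,3] − [1,3] + [1,2].
This gives a 13×5 integer matrix of rank 4; reducing to Smith normal form yields diagonal entries (1,1,1,1).

Boundary ∂_3: C_3 → C_2 sends each 3-simplex σ to the alternating sum Σ_i (−1)^i (σ with its i-th vertex removed). For instance
  ∂[4,5,7,8] = [5,7,8] − [4,7,8] + [4,5,8] − [4,5,7].
This gives a 5×1 integer matrix of rank 1; reducing to Smith normal form yields diagonal entries (1).

From H_k ≅ ker(∂_k) / im(∂_{k+1}) we obtain:

  H_0: rank C_0 − rank ∂_1 = 9 − 8 = 1, and the invariant factors of ∂_1 are all 1, so H_0 = Z.
  H_1: rank ker ∂_1 − rank ∂_2 = (13 − 8) − 4 = 1, and the invariant factors of ∂_2 are all 1, so H_1 = Z.
  H_2: rank ker ∂_2 − rank ∂_3 = (5 − 4) − 1 = 0, and the invariant factors of ∂_3 are all 1, so H_2 = 0.
  H_3: rank ker ∂_3 − rank ∂_4 = (1 − 1) − 0 = 0, and there is no ∂_4, so H_3 = 0.

As a check, the Euler characteristic is 9 − 13 + 5 − 1 = 0, which agrees with 1 − 1 + 0 − 0 = 0.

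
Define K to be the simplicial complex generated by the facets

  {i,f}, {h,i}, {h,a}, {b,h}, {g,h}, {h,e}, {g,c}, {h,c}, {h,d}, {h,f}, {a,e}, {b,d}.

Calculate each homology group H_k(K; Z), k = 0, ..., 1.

H_0 ≅ Z,  H_1 ≅ Z^4.

Fix the vertex order a < b < c < d < e < f < g < h < i and write every simplex with vertices in increasing order. Then dim K = 1 and the simplices of K are:

  0-simplices (9): a, b, c, d, e, f, g, h, i
  1-simplices (12): ae, ah, bd, bh, cg, ch, dh, eh, fh, fi, gh, hi

giving chain groups C_0 ≅ Z^9, C_1 ≅ Z^12.

∂_1: C_1 → C_0 is given by ∂[p,q] = [q] − [p]. For instance
  ∂ah = h − a.
The 9×12 boundary matrix has rank 8 and Smith normal form diag(1,1,1,1,1,1,1,1).

Now H_k = ker ∂_k / im ∂_{k+1}, so:

  H_0: rank C_0 − rank ∂_1 = 9 − 8 = 1, and the invariant factors of ∂_1 are all 1, so H_0 ≅ Z.
  H_1: rank ker ∂_1 − rank ∂_2 = (12 − 8) − 0 = 4, and there is no ∂_2, so H_1 ≅ Z^4.

(K is a triangulation of a wedge of 4 circles.)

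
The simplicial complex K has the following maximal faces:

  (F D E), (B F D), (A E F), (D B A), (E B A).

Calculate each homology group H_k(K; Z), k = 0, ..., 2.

H_0 = Z,  H_1 = Z,  H_2 = 0.

K has 5 vertices, 10 edges, 5 triangles.
rank ∂_0 = 0, rank ∂_1 = 4 ⇒ b_0 = 5 − 0 − 4 = 1; all invariant factors of ∂_1 are 1 so no torsion. So H_0 ≅ Z.
rank ∂_1 = 4, rank ∂_2 = 5 ⇒ b_1 = 10 − 4 − 5 = 1; all invariant factors of ∂_2 are 1 so no torsion. So H_1 ≅ Z.
rank ∂_2 = 5, rank ∂_3 = 0 ⇒ b_2 = 5 − 5 − 0 = 0. So H_2 ≅ 0.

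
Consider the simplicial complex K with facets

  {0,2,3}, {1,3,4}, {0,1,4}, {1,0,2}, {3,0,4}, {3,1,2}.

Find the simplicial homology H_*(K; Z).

Order the vertices as 0 < 1 < 2 < 3 < 4. Listing each simplex with vertices in this order, K has dimension 2 with simplices:

  0-simplices (5): [0], [1], [2], [3], [4]
  1-simplices (9): [0,1], [0,2], [0,3], [0,4], [1,2], [1,3], [1,4], [2,3], [3,4]
  2-simplices (6): [0,1,2], [0,1,4], [0,2,3], [0,3,4], [1,2,3], [1,3,4]

so the chain groups are C_0 ≅ Z^5, C_1 ≅ Z^9, C_2 ≅ Z^6.

The boundary map ∂_1: C_1 → C_0 maps an edge to its endpoints' difference, ∂[p,q] = q − p. For instance
  ∂[1,2] = [2] − [1].
This gives a 5×9 integer matrix of rank 4; reducing to Smith normal form yields diagonal entries (1,1,1,1).

The boundary map ∂_2: C_2 → C_1 sends each 2-simplex [p,q,r] to [q,r] − [p,r] + [p,q]. For instance
  ∂[0,1,2] = [1,2] − [0,2] + [0,1],
  ∂[0,3,4] = [3,4] − [0,4] + [0,3].
The resulting 9×6 matrix has rank 5, and its Smith normal form has invariant factors (1,1,1,1,1).

From H_k ≅ ker(∂_k) / im(∂_{k+1}) we obtain:

  H_0: rank C_0 − rank ∂_1 = 5 − 4 = 1, and the invariant factors of ∂_1 are all 1, so H_0 = Z.
  H_1: rank ker ∂_1 − rank ∂_2 = (9 − 4) − 5 = 0, and the invariant factors of ∂_2 are all 1, so H_1 = 0.
  H_2: rank ker ∂_2 − rank ∂_3 = (6 − 5) − 0 = 1, and there is no ∂_3, so H_2 = Z.

H_0 = Z,  H_1 = 0,  H_2 = Z.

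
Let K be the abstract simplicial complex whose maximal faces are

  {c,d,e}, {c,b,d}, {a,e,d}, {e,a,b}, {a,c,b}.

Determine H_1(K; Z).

H_1 ≅ Z.

Order the vertices as a < b < c < d < e. Listing each simplex with vertices in this order, K has dimension 2 with simplices:

  0-simplices (5): a, b, c, d, e
  1-simplices (10): ab, ac, ad, ae, bc, bd, be, cd, ce, de
  2-simplices (5): abc, abe, ade, bcd, cde

giving chain groups C_0 ≅ Z^5, C_1 ≅ Z^10, C_2 ≅ Z^5.

The boundary map ∂_1: C_1 → C_0 sends each edge [p,q] (with p < q) to q − p.
The resulting 5×10 matrix has rank 4, and its Smith normal form has invariant factors (1,1,1,1).

∂_2: C_2 → C_1 sends each 2-simplex [p,q,r] to [q,r] − [p,r] + [p,q]. For instance
  ∂ade = de − ae + ad,
  ∂bcd = cd − bd + bc.
As a 10×5 matrix over Z this has rank 5, with invariant factors (1,1,1,1,1).

Reading off H_k = ker ∂_k / im ∂_{k+1}:

  H_1: rank ker ∂_1 − rank ∂_2 = (10 − 4) − 5 = 1, and the invariant factors of ∂_2 are all 1, so H_1 = Z.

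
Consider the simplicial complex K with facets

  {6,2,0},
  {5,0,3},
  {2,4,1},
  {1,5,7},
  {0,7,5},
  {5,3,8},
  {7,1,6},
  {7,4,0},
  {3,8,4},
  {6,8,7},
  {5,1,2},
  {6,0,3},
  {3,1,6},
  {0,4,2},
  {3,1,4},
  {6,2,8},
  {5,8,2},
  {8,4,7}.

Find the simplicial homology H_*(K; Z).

Order the vertices as 0 < 1 < 2 < 3 < 4 < 5 < 6 < 7 < 8. Listing each simplex with vertices in this order, K has dimension 2 with simplices:

  0-simplices (9): [0], [1], [2], [3], [4], [5], [6], [7], [8]
  1-simplices (27): (27 of them)
  2-simplices (18): [0,2,4], [0,2,6], [0,3,5], [0,3,6], [0,4,7], [0,5,7], [1,2,4], [1,2,5], [1,3,4], [1,3,6], [1,5,7], [1,6,7], [2,5,8], [2,6,8], [3,4,8], [3,5,8], [4,7,8], [6,7,8]

giving chain groups C_0 ≅ Z^9, C_1 ≅ Z^27, C_2 ≅ Z^18.

Boundary ∂_1: C_1 → C_0 is given by ∂[p,q] = [q] − [p]. For instance
  ∂[4,7] = [7] − [4].
The 9×27 boundary matrix has rank 8 and Smith normal form diag(1,1,1,1,1,1,1,1).

The boundary map ∂_2: C_2 → C_1 sends each 2-simplex [p,q,r] to [q,r] − [p,r] + [p,q]. For instance
  ∂[0,3,6] = [3,6] − [0,6] + [0,3],
  ∂[0,3,5] = [3,5] − [0,5] + [0,3].
This gives a 27×18 integer matrix of rank 17; reducing to Smith normal form yields diagonal entries (1,1,1,1,1,1,1,1,1,1,1,1,1,1,1,1,1).

Computing H_k = (kernel of ∂_k) / (image of ∂_{k+1}):

  H_0: rank C_0 − rank ∂_1 = 9 − 8 = 1, and the invariant factors of ∂_1 are all 1, so H_0 = Z.
  H_1: rank ker ∂_1 − rank ∂_2 = (27 − 8) − 17 = 2, and the invariant factors of ∂_2 are all 1, so H_1 = Z^2.
  H_2: rank ker ∂_2 − rank ∂_3 = (18 − 17) − 0 = 1, and there is no ∂_3, so H_2 = Z.

As a check, the Euler characteristic is 9 − 27 + 18 = 0, which agrees with 1 − 2 + 1 = 0.
(K is a triangulation of the torus T^2.)

H_0 = Z,  H_1 = Z^2,  H_2 = Z.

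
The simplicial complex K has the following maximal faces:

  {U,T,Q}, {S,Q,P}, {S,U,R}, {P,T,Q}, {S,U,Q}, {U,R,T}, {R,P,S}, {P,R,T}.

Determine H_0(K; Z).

H_0 = Z.

Fix the vertex order P < Q < R < S < T < U and write every simplex with vertices in increasing order. Then dim K = 2 and the simplices of K are:

  0-simplices (6): P, Q, R, S, T, U
  1-simplices (12): PQ, PR, PS, PT, QS, QT, QU, RS, RT, RU, SU, TU
  2-simplices (8): PQS, PQT, PRS, PRT, QSU, QTU, RSU, RTU

so the chain groups are C_0 ≅ Z^6, C_1 ≅ Z^12, C_2 ≅ Z^8.

The boundary map ∂_1: C_1 → C_0 sends each edge [p,q] (with p < q) to q − p.
The resulting 6×12 matrix has rank 5, and its Smith normal form has invariant factors (1,1,1,1,1).

∂_2: C_2 → C_1 sends each 2-simplex [p,q,r] to [q,r] − [p,r] + [p,q]. For instance
  ∂PQS = QS − PS + PQ,
  ∂QSU = SU − QU + QS.
As a 12×8 matrix over Z this has rank 7, with invariant factors (1,1,1,1,1,1,1).

From H_k ≅ ker(∂_k) / im(∂_{k+1}) we obtain:

  H_0: rank C_0 − rank ∂_1 = 6 − 5 = 1, and the invariant factors of ∂_1 are all 1, so H_0 = Z.

(K is a triangulation of the 2-sphere S^2.)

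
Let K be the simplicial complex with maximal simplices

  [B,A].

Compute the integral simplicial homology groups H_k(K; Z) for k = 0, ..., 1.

Take the total order A < B on the vertex set. Then K (dimension 1) consists of the simplices:

  0-simplices (2): A, B
  1-simplices (1): AB

so the chain groups are C_0 ≅ Z^2, C_1 ≅ Z^1.

Boundary ∂_1: C_1 → C_0 maps an edge to its endpoints' difference, ∂[p,q] = q − p.
The resulting 2×1 matrix has rank 1, and its Smith normal form has invariant factors (1).

Now H_k = ker ∂_k / im ∂_{k+1}, so:

  H_0: rank C_0 − rank ∂_1 = 2 − 1 = 1, and the invariant factors of ∂_1 are all 1, so H_0 ≅ Z.
  H_1: rank ker ∂_1 − rank ∂_2 = (1 − 1) − 0 = 0, and there is no ∂_2, so H_1 ≅ 0.

(K is a triangulation of the 1-simplex.)

H_0 = Z,  H_1 = 0.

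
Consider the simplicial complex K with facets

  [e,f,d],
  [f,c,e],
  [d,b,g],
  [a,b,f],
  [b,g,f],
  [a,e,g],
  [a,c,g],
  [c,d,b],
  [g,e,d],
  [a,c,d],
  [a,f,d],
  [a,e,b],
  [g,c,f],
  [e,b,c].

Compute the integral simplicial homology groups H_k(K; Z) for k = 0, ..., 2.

H_0 ≅ Z,  H_1 ≅ Z^2,  H_2 ≅ Z.

Fix the vertex order a < b < c < d < e < f < g and write every simplex with vertices in increasing order. Then dim K = 2 and the simplices of K are:

  0-simplices (7): a, b, c, d, e, f, g
  1-simplices (21): ab, ac, ad, ae, af, ag, bc, bd, be, bf, bg, cd, ce, cf, cg, de, df, dg, ef, eg, fg
  2-simplices (14): abe, abf, acd, acg, adf, aeg, bcd, bce, bdg, bfg, cef, cfg, def, deg

giving chain groups C_0 ≅ Z^7, C_1 ≅ Z^21, C_2 ≅ Z^14.

The boundary map ∂_1: C_1 → C_0 sends each edge [p,q] (with p < q) to q − p. For instance
  ∂bc = c − b.
As a 7×21 matrix over Z this has rank 6, with invariant factors (1,1,1,1,1,1).

The boundary map ∂_2: C_2 → C_1 maps a triangle to the signed sum of its edges. For instance
  ∂bfg = fg − bg + bf,
  ∂abe = be − ae + ab.
This gives a 21×14 integer matrix of rank 13; reducing to Smith normal form yields diagonal entries (1,1,1,1,1,1,1,1,1,1,1,1,1).

Now H_k = ker ∂_k / im ∂_{k+1}, so:

  H_0: rank C_0 − rank ∂_1 = 7 − 6 = 1, and the invariant factors of ∂_1 are all 1, so H_0 = Z.
  H_1: rank ker ∂_1 − rank ∂_2 = (21 − 6) − 13 = 2, and the invariant factors of ∂_2 are all 1, so H_1 = Z^2.
  H_2: rank ker ∂_2 − rank ∂_3 = (14 − 13) − 0 = 1, and there is no ∂_3, so H_2 = Z.

(K is a triangulation of the torus T^2.)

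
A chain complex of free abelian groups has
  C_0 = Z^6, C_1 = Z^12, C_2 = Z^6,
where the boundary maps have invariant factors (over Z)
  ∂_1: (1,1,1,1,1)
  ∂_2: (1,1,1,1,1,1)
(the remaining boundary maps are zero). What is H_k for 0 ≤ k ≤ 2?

H_0 ≅ Z,  H_1 ≅ Z,  H_2 = 0.

H_0: b_0 = 6 − 0 − 5 = 1; torsion from ∂_1 factors > 1: none. So H_0 ≅ Z.
H_1: b_1 = 12 − 5 − 6 = 1; torsion from ∂_2 factors > 1: none. So H_1 ≅ Z.
H_2: b_2 = 6 − 6 − 0 = 0; torsion from ∂_3 factors > 1: none. So H_2 ≅ 0.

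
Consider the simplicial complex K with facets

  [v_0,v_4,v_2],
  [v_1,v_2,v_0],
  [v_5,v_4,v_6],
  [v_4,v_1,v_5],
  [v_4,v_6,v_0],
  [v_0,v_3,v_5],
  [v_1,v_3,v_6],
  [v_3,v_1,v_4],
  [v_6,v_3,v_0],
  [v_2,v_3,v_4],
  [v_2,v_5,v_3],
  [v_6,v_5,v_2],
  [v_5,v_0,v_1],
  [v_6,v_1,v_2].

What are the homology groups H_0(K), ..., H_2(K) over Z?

H_0 ≅ Z,  H_1 ≅ Z^2,  H_2 ≅ Z.

Order the vertices as v_0 < v_1 < v_2 < v_3 < v_4 < v_5 < v_6. Listing each simplex with vertices in this order, K has dimension 2 with simplices:

  0-simplices (7): [v_0], [v_1], [v_2], [v_3], [v_4], [v_5], [v_6]
  1-simplices (21): (21 of them)
  2-simplices (14): (14 of them)

Hence C_0 ≅ Z^7, C_1 ≅ Z^21, C_2 ≅ Z^14.

Boundary ∂_1: C_1 → C_0 sends each edge [p,q] (with p < q) to q − p.
The resulting 7×21 matrix has rank 6, and its Smith normal form has invariant factors (1,1,1,1,1,1).

Boundary ∂_2: C_2 → C_1 sends each 2-simplex [p,q,r] to [q,r] − [p,r] + [p,q]. For instance
  ∂[v_4,v_5,v_6] = [v_5,v_6] − [v_4,v_6] + [v_4,v_5],
  ∂[v_0,v_1,v_5] = [v_1,v_5] − [v_0,v_5] + [v_0,v_1].
As a 21×14 matrix over Z this has rank 13, with invariant factors (1,1,1,1,1,1,1,1,1,1,1,1,1).

From H_k ≅ ker(∂_k) / im(∂_{k+1}) we obtain:

  H_0: rank C_0 − rank ∂_1 = 7 − 6 = 1, and the invariant factors of ∂_1 are all 1, so H_0 ≅ Z.
  H_1: rank ker ∂_1 − rank ∂_2 = (21 − 6) − 13 = 2, and the invariant factors of ∂_2 are all 1, so H_1 ≅ Z^2.
  H_2: rank ker ∂_2 − rank ∂_3 = (14 − 13) − 0 = 1, and there is no ∂_3, so H_2 ≅ Z.

As a check, the Euler characteristic is 7 − 21 + 14 = 0, which agrees with 1 − 2 + 1 = 0.
(K is a triangulation of the torus T^2.)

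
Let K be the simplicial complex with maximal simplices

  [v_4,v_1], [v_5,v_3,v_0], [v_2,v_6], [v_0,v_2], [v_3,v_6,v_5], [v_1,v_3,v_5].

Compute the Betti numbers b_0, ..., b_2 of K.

b_0 = 1, b_1 = 1, b_2 = 0.

We work with the vertex ordering v_0 < v_1 < v_2 < v_3 < v_4 < v_5 < v_6. The simplices of K, each written with vertices in increasing order, are:

  0-simplices (7): [v_0], [v_1], [v_2], [v_3], [v_4], [v_5], [v_6]
  1-simplices (10): [v_0,v_2], [v_0,v_3], [v_0,v_5], [v_1,v_3], [v_1,v_4], [v_1,v_5], [v_2,v_6], [v_3,v_5], [v_3,v_6], [v_5,v_6]
  2-simplices (3): [v_0,v_3,v_5], [v_1,v_3,v_5], [v_3,v_5,v_6]

giving chain groups C_0 ≅ Z^7, C_1 ≅ Z^10, C_2 ≅ Z^3.

The boundary map ∂_1: C_1 → C_0 maps an edge to its endpoints' difference, ∂[p,q] = q − p.
As a 7×10 matrix over Z this has rank 6, with invariant factors (1,1,1,1,1,1).

∂_2: C_2 → C_1 acts by ∂[p,q,r] = [q,r] − [p,r] + [p,q]. For instance
  ∂[v_0,v_3,v_5] = [v_3,v_5] − [v_0,v_5] + [v_0,v_3],
  ∂[v_1,v_3,v_5] = [v_3,v_5] − [v_1,v_5] + [v_1,v_3].
The resulting 10×3 matrix has rank 3, and its Smith normal form has invariant factors (1,1,1).

Computing H_k = (kernel of ∂_k) / (image of ∂_{k+1}):

  H_0: rank C_0 − rank ∂_1 = 7 − 6 = 1, and the invariant factors of ∂_1 are all 1, so H_0 ≅ Z.
  H_1: rank ker ∂_1 − rank ∂_2 = (10 − 6) − 3 = 1, and the invariant factors of ∂_2 are all 1, so H_1 ≅ Z.
  H_2: rank ker ∂_2 − rank ∂_3 = (3 − 3) − 0 = 0, and there is no ∂_3, so H_2 ≅ 0.

As a check, the Euler characteristic is 7 − 10 + 3 = 0, which agrees with 1 − 1 + 0 = 0.

Hence the Betti numbers are b_0 = 1, b_1 = 1, b_2 = 0.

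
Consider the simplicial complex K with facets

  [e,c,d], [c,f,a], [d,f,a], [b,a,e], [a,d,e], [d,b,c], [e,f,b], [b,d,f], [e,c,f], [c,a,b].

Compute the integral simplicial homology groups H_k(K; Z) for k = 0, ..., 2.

H_0 = Z,  H_1 = Z/2,  H_2 = 0.

Order the vertices as a < b < c < d < e < f. Listing each simplex with vertices in this order, K has dimension 2 with simplices:

  0-simplices (6): a, b, c, d, e, f
  1-simplices (15): ab, ac, ad, ae, af, bc, bd, be, bf, cd, ce, cf, de, df, ef
  2-simplices (10): abc, abe, acf, ade, adf, bcd, bdf, bef, cde, cef

giving chain groups C_0 ≅ Z^6, C_1 ≅ Z^15, C_2 ≅ Z^10.

Boundary ∂_1: C_1 → C_0 maps an edge to its endpoints' difference, ∂[p,q] = q − p. For instance
  ∂cf = f − c.
The 6×15 boundary matrix has rank 5 and Smith normal form diag(1,1,1,1,1).

∂_2: C_2 → C_1 acts by ∂[p,q,r] = [q,r] − [p,r] + [p,q]. For instance
  ∂bef = ef − bf + be,
  ∂cde = de − ce + cd.
This gives a 15×10 integer matrix of rank 10; reducing to Smith normal form yields diagonal entries (1,1,1,1,1,1,1,1,1,2).

Now H_k = ker ∂_k / im ∂_{k+1}, so:

  H_0: rank C_0 − rank ∂_1 = 6 − 5 = 1, and the invariant factors of ∂_1 are all 1, so H_0 ≅ Z.
  H_1: rank ker ∂_1 − rank ∂_2 = (15 − 5) − 10 = 0, and ∂_2 has invariant factor 2 > 1, so H_1 ≅ Z/2.
  H_2: rank ker ∂_2 − rank ∂_3 = (10 − 10) − 0 = 0, and there is no ∂_3, so H_2 ≅ 0.

As a check, the Euler characteristic is 6 − 15 + 10 = 1, which agrees with 1 − 0 + 0 = 1.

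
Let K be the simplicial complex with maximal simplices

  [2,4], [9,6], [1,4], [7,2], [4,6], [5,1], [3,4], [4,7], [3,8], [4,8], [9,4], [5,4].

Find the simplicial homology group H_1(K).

H_1 = Z^4.

Take the total order 1 < 2 < 3 < 4 < 5 < 6 < 7 < 8 < 9 on the vertex set. Then K (dimension 1) consists of the simplices:

  0-simplices (9): [1], [2], [3], [4], [5], [6], [7], [8], [9]
  1-simplices (12): [1,4], [1,5], [2,4], [2,7], [3,4], [3,8], [4,5], [4,6], [4,7], [4,8], [4,9], [6,9]

so the chain groups are C_0 ≅ Z^9, C_1 ≅ Z^12.

The boundary map ∂_1: C_1 → C_0 sends each edge [p,q] (with p < q) to q − p. For instance
  ∂[1,4] = [4] − [1].
As a 9×12 matrix over Z this has rank 8, with invariant factors (1,1,1,1,1,1,1,1).

Computing H_k = (kernel of ∂_k) / (image of ∂_{k+1}):

  H_1: rank ker ∂_1 − rank ∂_2 = (12 − 8) − 0 = 4, and there is no ∂_2, so H_1 = Z^4.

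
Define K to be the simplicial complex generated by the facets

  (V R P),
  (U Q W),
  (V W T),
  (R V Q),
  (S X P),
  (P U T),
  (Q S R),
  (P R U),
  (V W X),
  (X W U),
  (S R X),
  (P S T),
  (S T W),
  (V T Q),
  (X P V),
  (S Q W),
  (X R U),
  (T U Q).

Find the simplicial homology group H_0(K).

H_0 ≅ Z.

K has 9 vertices, 27 edges, 18 triangles.
rank ∂_0 = 0, rank ∂_1 = 8 ⇒ b_0 = 9 − 0 − 8 = 1; all invariant factors of ∂_1 are 1 so no torsion. So H_0 ≅ Z.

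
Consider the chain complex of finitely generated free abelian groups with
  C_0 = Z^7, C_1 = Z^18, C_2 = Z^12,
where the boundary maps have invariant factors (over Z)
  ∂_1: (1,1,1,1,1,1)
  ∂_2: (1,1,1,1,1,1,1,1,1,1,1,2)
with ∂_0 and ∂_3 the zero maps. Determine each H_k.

H_0 = Z,  H_1 = Z/2,  H_2 = 0.

H_0: b_0 = 7 − 0 − 6 = 1; torsion from ∂_1 factors > 1: none. So H_0 = Z.
H_1: b_1 = 18 − 6 − 12 = 0; torsion from ∂_2 factors > 1: [2]. So H_1 = Z/2.
H_2: b_2 = 12 − 12 − 0 = 0; torsion from ∂_3 factors > 1: none. So H_2 = 0.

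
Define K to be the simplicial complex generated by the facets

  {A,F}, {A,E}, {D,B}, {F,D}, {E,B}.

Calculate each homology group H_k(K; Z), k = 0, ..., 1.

H_0 ≅ Z,  H_1 ≅ Z.

Order the vertices as A < B < D < E < F. Listing each simplex with vertices in this order, K has dimension 1 with simplices:

  0-simplices (5): A, B, D, E, F
  1-simplices (5): AE, AF, BD, BE, DF

so the chain groups are C_0 ≅ Z^5, C_1 ≅ Z^5.

Boundary ∂_1: C_1 → C_0 sends each edge [p,q] (with p < q) to q − p. For instance
  ∂AF = F − A.
This gives a 5×5 integer matrix of rank 4; reducing to Smith normal form yields diagonal entries (1,1,1,1).

From H_k ≅ ker(∂_k) / im(∂_{k+1}) we obtain:

  H_0: rank C_0 − rank ∂_1 = 5 − 4 = 1, and the invariant factors of ∂_1 are all 1, so H_0 = Z.
  H_1: rank ker ∂_1 − rank ∂_2 = (5 − 4) − 0 = 1, and there is no ∂_2, so H_1 = Z.

(K is a triangulation of the circle S^1.)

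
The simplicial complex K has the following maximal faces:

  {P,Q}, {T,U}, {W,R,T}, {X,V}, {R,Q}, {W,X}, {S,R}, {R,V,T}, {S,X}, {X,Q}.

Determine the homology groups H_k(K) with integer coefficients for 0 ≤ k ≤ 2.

H_0 = Z,  H_1 = Z^3,  H_2 = 0.

Fix the vertex order P < Q < R < S < T < U < V < W < X and write every simplex with vertices in increasing order. Then dim K = 2 and the simplices of K are:

  0-simplices (9): P, Q, R, S, T, U, V, W, X
  1-simplices (13): PQ, QR, QX, RS, RT, RV, RW, SX, TU, TV, TW, VX, WX
  2-simplices (2): RTV, RTW

giving chain groups C_0 ≅ Z^9, C_1 ≅ Z^13, C_2 ≅ Z^2.

∂_1: C_1 → C_0 sends each edge [p,q] (with p < q) to q − p. For instance
  ∂TV = V − T.
The resulting 9×13 matrix has rank 8, and its Smith normal form has invariant factors (1,1,1,1,1,1,1,1).

The boundary map ∂_2: C_2 → C_1 acts by ∂[p,q,r] = [q,r] − [p,r] + [p,q]. For instance
  ∂RTV = TV − RV + RT,
  ∂RTW = TW − RW + RT.
This gives a 13×2 integer matrix of rank 2; reducing to Smith normal form yields diagonal entries (1,1).

From H_k ≅ ker(∂_k) / im(∂_{k+1}) we obtain:

  H_0: rank C_0 − rank ∂_1 = 9 − 8 = 1, and the invariant factors of ∂_1 are all 1, so H_0 ≅ Z.
  H_1: rank ker ∂_1 − rank ∂_2 = (13 − 8) − 2 = 3, and the invariant factors of ∂_2 are all 1, so H_1 ≅ Z^3.
  H_2: rank ker ∂_2 − rank ∂_3 = (2 − 2) − 0 = 0, and there is no ∂_3, so H_2 ≅ 0.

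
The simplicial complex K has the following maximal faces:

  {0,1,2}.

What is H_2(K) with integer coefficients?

H_2 ≅ 0.

Order the vertices as 0 < 1 < 2. Listing each simplex with vertices in this order, K has dimension 2 with simplices:

  0-simplices (3): [0], [1], [2]
  1-simplices (3): [0,1], [0,2], [1,2]
  2-simplices (1): [0,1,2]

so the chain groups are C_0 ≅ Z^3, C_1 ≅ Z^3, C_2 ≅ Z^1.

∂_1: C_1 → C_0 is given by ∂[p,q] = [q] − [p].
The resulting 3×3 matrix has rank 2, and its Smith normal form has invariant factors (1,1).

Boundary ∂_2: C_2 → C_1 acts by ∂[p,q,r] = [q,r] − [p,r] + [p,q]. For instance
  ∂[0,1,2] = [1,2] − [0,2] + [0,1].
The 3×1 boundary matrix has rank 1 and Smith normal form diag(1).

Computing H_k = (kernel of ∂_k) / (image of ∂_{k+1}):

  H_2: rank ker ∂_2 − rank ∂_3 = (1 − 1) − 0 = 0, and there is no ∂_3, so H_2 = 0.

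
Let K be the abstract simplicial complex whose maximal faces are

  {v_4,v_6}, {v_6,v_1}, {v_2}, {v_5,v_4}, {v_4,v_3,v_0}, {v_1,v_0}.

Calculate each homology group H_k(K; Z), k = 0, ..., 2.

Fix the vertex order v_0 < v_1 < v_2 < v_3 < v_4 < v_5 < v_6 and write every simplex with vertices in increasing order. Then dim K = 2 and the simplices of K are:

  0-simplices (7): [v_0], [v_1], [v_2], [v_3], [v_4], [v_5], [v_6]
  1-simplices (7): [v_0,v_1], [v_0,v_3], [v_0,v_4], [v_1,v_6], [v_3,v_4], [v_4,v_5], [v_4,v_6]
  2-simplices (1): [v_0,v_3,v_4]

so the chain groups are C_0 ≅ Z^7, C_1 ≅ Z^7, C_2 ≅ Z^1.

Boundary ∂_1: C_1 → C_0 sends each edge [p,q] (with p < q) to q − p. For instance
  ∂[v_0,v_3] = [v_3] − [v_0].
This gives a 7×7 integer matrix of rank 5; reducing to Smith normal form yields diagonal entries (1,1,1,1,1).

Boundary ∂_2: C_2 → C_1 maps a triangle to the signed sum of its edges. For instance
  ∂[v_0,v_3,v_4] = [v_3,v_4] − [v_0,v_4] + [v_0,v_3].
As a 7×1 matrix over Z this has rank 1, with invariant factors (1).

Now H_k = ker ∂_k / im ∂_{k+1}, so:

  H_0: rank C_0 − rank ∂_1 = 7 − 5 = 2, and the invariant factors of ∂_1 are all 1, so H_0 = Z^2.
  H_1: rank ker ∂_1 − rank ∂_2 = (7 − 5) − 1 = 1, and the invariant factors of ∂_2 are all 1, so H_1 = Z.
  H_2: rank ker ∂_2 − rank ∂_3 = (1 − 1) − 0 = 0, and there is no ∂_3, so H_2 = 0.

H_0 = Z^2,  H_1 = Z,  H_2 = 0.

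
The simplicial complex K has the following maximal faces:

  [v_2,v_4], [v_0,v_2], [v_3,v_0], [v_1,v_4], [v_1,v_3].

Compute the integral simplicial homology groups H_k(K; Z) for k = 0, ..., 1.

Fix the vertex order v_0 < v_1 < v_2 < v_3 < v_4 and write every simplex with vertices in increasing order. Then dim K = 1 and the simplices of K are:

  0-simplices (5): [v_0], [v_1], [v_2], [v_3], [v_4]
  1-simplices (5): [v_0,v_2], [v_0,v_3], [v_1,v_3], [v_1,v_4], [v_2,v_4]

so the chain groups are C_0 ≅ Z^5, C_1 ≅ Z^5.

∂_1: C_1 → C_0 sends each edge [p,q] (with p < q) to q − p.
As a 5×5 matrix over Z this has rank 4, with invariant factors (1,1,1,1).

Reading off H_k = ker ∂_k / im ∂_{k+1}:

  H_0: rank C_0 − rank ∂_1 = 5 − 4 = 1, and the invariant factors of ∂_1 are all 1, so H_0 ≅ Z.
  H_1: rank ker ∂_1 − rank ∂_2 = (5 − 4) − 0 = 1, and there is no ∂_2, so H_1 ≅ Z.

As a check, the Euler characteristic is 5 − 5 = 0, which agrees with 1 − 1 = 0.
(K is a triangulation of the circle S^1.)

H_0 = Z,  H_1 = Z.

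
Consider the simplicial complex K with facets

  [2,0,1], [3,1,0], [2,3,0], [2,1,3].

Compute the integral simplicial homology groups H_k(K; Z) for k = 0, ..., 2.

Fix the vertex order 0 < 1 < 2 < 3 and write every simplex with vertices in increasing order. Then dim K = 2 and the simplices of K are:

  0-simplices (4): [0], [1], [2], [3]
  1-simplices (6): [0,1], [0,2], [0,3], [1,2], [1,3], [2,3]
  2-simplices (4): [0,1,2], [0,1,3], [0,2,3], [1,2,3]

so the chain groups are C_0 ≅ Z^4, C_1 ≅ Z^6, C_2 ≅ Z^4.

The boundary map ∂_1: C_1 → C_0 sends each edge [p,q] (with p < q) to q − p. For instance
  ∂[0,2] = [2] − [0].
This gives a 4×6 integer matrix of rank 3; reducing to Smith normal form yields diagonal entries (1,1,1).

The boundary map ∂_2: C_2 → C_1 sends each 2-simplex [p,q,r] to [q,r] − [p,r] + [p,q]. For instance
  ∂[0,1,3] = [1,3] − [0,3] + [0,1],
  ∂[1,2,3] = [2,3] − [1,3] + [1,2].
This gives a 6×4 integer matrix of rank 3; reducing to Smith normal form yields diagonal entries (1,1,1).

From H_k ≅ ker(∂_k) / im(∂_{k+1}) we obtain:

  H_0: rank C_0 − rank ∂_1 = 4 − 3 = 1, and the invariant factors of ∂_1 are all 1, so H_0 = Z.
  H_1: rank ker ∂_1 − rank ∂_2 = (6 − 3) − 3 = 0, and the invariant factors of ∂_2 are all 1, so H_1 = 0.
  H_2: rank ker ∂_2 − rank ∂_3 = (4 − 3) − 0 = 1, and there is no ∂_3, so H_2 = Z.

H_0 = Z,  H_1 = 0,  H_2 = Z.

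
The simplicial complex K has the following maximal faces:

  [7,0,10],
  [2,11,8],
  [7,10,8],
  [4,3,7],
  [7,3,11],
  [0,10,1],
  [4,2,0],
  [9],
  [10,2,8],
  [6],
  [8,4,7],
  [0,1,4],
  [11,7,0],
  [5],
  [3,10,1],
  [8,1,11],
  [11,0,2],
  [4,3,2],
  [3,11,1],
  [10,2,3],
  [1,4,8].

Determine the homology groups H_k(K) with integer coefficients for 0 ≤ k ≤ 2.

H_0 ≅ Z^4,  H_1 ≅ Z^2,  H_2 ≅ Z.

K has 12 vertices, 27 edges, 18 triangles.
rank ∂_0 = 0, rank ∂_1 = 8 ⇒ b_0 = 12 − 0 − 8 = 4; all invariant factors of ∂_1 are 1 so no torsion. So H_0 = Z^4.
rank ∂_1 = 8, rank ∂_2 = 17 ⇒ b_1 = 27 − 8 − 17 = 2; all invariant factors of ∂_2 are 1 so no torsion. So H_1 = Z^2.
rank ∂_2 = 17, rank ∂_3 = 0 ⇒ b_2 = 18 − 17 − 0 = 1. So H_2 = Z.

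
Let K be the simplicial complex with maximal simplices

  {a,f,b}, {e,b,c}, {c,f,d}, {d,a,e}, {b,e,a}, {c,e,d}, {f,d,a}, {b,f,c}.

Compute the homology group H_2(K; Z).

H_2 = Z.

We work with the vertex ordering a < b < c < d < e < f. The simplices of K, each written with vertices in increasing order, are:

  0-simplices (6): a, b, c, d, e, f
  1-simplices (12): ab, ad, ae, af, bc, be, bf, cd, ce, cf, de, df
  2-simplices (8): abe, abf, ade, adf, bce, bcf, cde, cdf

Hence C_0 ≅ Z^6, C_1 ≅ Z^12, C_2 ≅ Z^8.

∂_1: C_1 → C_0 is given by ∂[p,q] = [q] − [p].
The 6×12 boundary matrix has rank 5 and Smith normal form diag(1,1,1,1,1).

∂_2: C_2 → C_1 acts by ∂[p,q,r] = [q,r] − [p,r] + [p,q]. For instance
  ∂bcf = cf − bf + bc,
  ∂abe = be − ae + ab.
As a 12×8 matrix over Z this has rank 7, with invariant factors (1,1,1,1,1,1,1).

Reading off H_k = ker ∂_k / im ∂_{k+1}:

  H_2: rank ker ∂_2 − rank ∂_3 = (8 − 7) − 0 = 1, and there is no ∂_3, so H_2 ≅ Z.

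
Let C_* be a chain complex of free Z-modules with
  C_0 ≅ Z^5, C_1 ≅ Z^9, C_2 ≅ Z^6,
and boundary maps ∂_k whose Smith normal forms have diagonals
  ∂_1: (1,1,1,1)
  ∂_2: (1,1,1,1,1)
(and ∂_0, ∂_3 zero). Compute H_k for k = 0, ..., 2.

H_0: b_0 = 5 − 0 − 4 = 1; torsion from ∂_1 factors > 1: none. So H_0 ≅ Z.
H_1: b_1 = 9 − 4 − 5 = 0; torsion from ∂_2 factors > 1: none. So H_1 ≅ 0.
H_2: b_2 = 6 − 5 − 0 = 1; torsion from ∂_3 factors > 1: none. So H_2 ≅ Z.

H_0 ≅ Z,  H_1 = 0,  H_2 ≅ Z.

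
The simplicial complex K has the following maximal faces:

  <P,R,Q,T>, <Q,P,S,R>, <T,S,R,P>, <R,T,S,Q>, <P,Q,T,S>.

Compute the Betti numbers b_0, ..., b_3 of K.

Order the vertices as P < Q < R < S < T. Listing each simplex with vertices in this order, K has dimension 3 with simplices:

  0-simplices (5): P, Q, R, S, T
  1-simplices (10): PQ, PR, PS, PT, QR, QS, QT, RS, RT, ST
  2-simplices (10): PQR, PQS, PQT, PRS, PRT, PST, QRS, QRT, QST, RST
  3-simplices (5): PQRS, PQRT, PQST, PRST, QRST

Hence C_0 ≅ Z^5, C_1 ≅ Z^10, C_2 ≅ Z^10, C_3 ≅ Z^5.

∂_1: C_1 → C_0 maps an edge to its endpoints' difference, ∂[p,q] = q − p. For instance
  ∂RT = T − R.
The resulting 5×10 matrix has rank 4, and its Smith normal form has invariant factors (1,1,1,1).

∂_2: C_2 → C_1 sends each 2-simplex [p,q,r] to [q,r] − [p,r] + [p,q]. For instance
  ∂QRT = RT − QT + QR,
  ∂PQR = QR − PR + PQ.
As a 10×10 matrix over Z this has rank 6, with invariant factors (1,1,1,1,1,1).

The boundary map ∂_3: C_3 → C_2 sends each 3-simplex σ to the alternating sum Σ_i (−1)^i (σ with its i-th vertex removed). For instance
  ∂QRST = RST − QST + QRT − QRS,
  ∂PRST = RST − PST + PRT − PRS.
The 10×5 boundary matrix has rank 4 and Smith normal form diag(1,1,1,1).

Reading off H_k = ker ∂_k / im ∂_{k+1}:

  H_0: rank C_0 − rank ∂_1 = 5 − 4 = 1, and the invariant factors of ∂_1 are all 1, so H_0 ≅ Z.
  H_1: rank ker ∂_1 − rank ∂_2 = (10 − 4) − 6 = 0, and the invariant factors of ∂_2 are all 1, so H_1 ≅ 0.
  H_2: rank ker ∂_2 − rank ∂_3 = (10 − 6) − 4 = 0, and the invariant factors of ∂_3 are all 1, so H_2 ≅ 0.
  H_3: rank ker ∂_3 − rank ∂_4 = (5 − 4) − 0 = 1, and there is no ∂_4, so H_3 ≅ Z.

As a check, the Euler characteristic is 5 − 10 + 10 − 5 = 0, which agrees with 1 − 0 + 0 − 1 = 0.
(K is a triangulation of the 3-sphere S^3.)

Hence the Betti numbers are b_0 = 1, b_1 = 0, b_2 = 0, b_3 = 1.

b_0 = 1, b_1 = 0, b_2 = 0, b_3 = 1.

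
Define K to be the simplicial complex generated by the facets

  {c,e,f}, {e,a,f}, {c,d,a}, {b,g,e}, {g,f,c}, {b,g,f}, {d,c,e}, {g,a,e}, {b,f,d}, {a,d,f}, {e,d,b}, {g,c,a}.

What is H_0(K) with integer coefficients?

Take the total order a < b < c < d < e < f < g on the vertex set. Then K (dimension 2) consists of the simplices:

  0-simplices (7): a, b, c, d, e, f, g
  1-simplices (18): ac, ad, ae, af, ag, bd, be, bf, bg, cd, ce, cf, cg, de, df, ef, eg, fg
  2-simplices (12): acd, acg, adf, aef, aeg, bde, bdf, beg, bfg, cde, cef, cfg

giving chain groups C_0 ≅ Z^7, C_1 ≅ Z^18, C_2 ≅ Z^12.

∂_1: C_1 → C_0 maps an edge to its endpoints' difference, ∂[p,q] = q − p. For instance
  ∂de = e − d.
As a 7×18 matrix over Z this has rank 6, with invariant factors (1,1,1,1,1,1).

Boundary ∂_2: C_2 → C_1 maps a triangle to the signed sum of its edges. For instance
  ∂aeg = eg − ag + ae,
  ∂aef = ef − af + ae.
This gives a 18×12 integer matrix of rank 12; reducing to Smith normal form yields diagonal entries (1,1,1,1,1,1,1,1,1,1,1,2).

Reading off H_k = ker ∂_k / im ∂_{k+1}:

  H_0: rank C_0 − rank ∂_1 = 7 − 6 = 1, and the invariant factors of ∂_1 are all 1, so H_0 ≅ Z.

(K is a triangulation of the real projective plane RP^2.)

H_0 ≅ Z.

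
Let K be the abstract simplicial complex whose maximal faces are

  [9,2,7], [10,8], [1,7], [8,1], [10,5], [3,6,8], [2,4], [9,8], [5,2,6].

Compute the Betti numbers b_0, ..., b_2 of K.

b_0 = 1, b_1 = 3, b_2 = 0.

Fix the vertex order 1 < 2 < 3 < 4 < 5 < 6 < 7 < 8 < 9 < 10 and write every simplex with vertices in increasing order. Then dim K = 2 and the simplices of K are:

  0-simplices (10): [1], [2], [3], [4], [5], [6], [7], [8], [9], [10]
  1-simplices (15): [1,7], [1,8], [2,4], [2,5], [2,6], [2,7], [2,9], [3,6], [3,8], [5,6], [5,10], [6,8], [7,9], [8,9], [8,10]
  2-simplices (3): [2,5,6], [2,7,9], [3,6,8]

giving chain groups C_0 ≅ Z^10, C_1 ≅ Z^15, C_2 ≅ Z^3.

Boundary ∂_1: C_1 → C_0 maps an edge to its endpoints' difference, ∂[p,q] = q − p. For instance
  ∂[2,6] = [6] − [2].
The 10×15 boundary matrix has rank 9 and Smith normal form diag(1,1,1,1,1,1,1,1,1).

The boundary map ∂_2: C_2 → C_1 acts by ∂[p,q,r] = [q,r] − [p,r] + [p,q]. For instance
  ∂[3,6,8] = [6,8] − [3,8] + [3,6],
  ∂[2,7,9] = [7,9] − [2,9] + [2,7].
As a 15×3 matrix over Z this has rank 3, with invariant factors (1,1,1).

From H_k ≅ ker(∂_k) / im(∂_{k+1}) we obtain:

  H_0: rank C_0 − rank ∂_1 = 10 − 9 = 1, and the invariant factors of ∂_1 are all 1, so H_0 = Z.
  H_1: rank ker ∂_1 − rank ∂_2 = (15 − 9) − 3 = 3, and the invariant factors of ∂_2 are all 1, so H_1 = Z^3.
  H_2: rank ker ∂_2 − rank ∂_3 = (3 − 3) − 0 = 0, and there is no ∂_3, so H_2 = 0.

Hence the Betti numbers are b_0 = 1, b_1 = 3, b_2 = 0.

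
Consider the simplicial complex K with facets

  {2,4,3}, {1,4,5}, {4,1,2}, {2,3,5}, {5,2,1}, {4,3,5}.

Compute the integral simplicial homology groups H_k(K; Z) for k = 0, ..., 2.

H_0 = Z,  H_1 = 0,  H_2 = Z.

Fix the vertex order 1 < 2 < 3 < 4 < 5 and write every simplex with vertices in increasing order. Then dim K = 2 and the simplices of K are:

  0-simplices (5): [1], [2], [3], [4], [5]
  1-simplices (9): [1,2], [1,4], [1,5], [2,3], [2,4], [2,5], [3,4], [3,5], [4,5]
  2-simplices (6): [1,2,4], [1,2,5], [1,4,5], [2,3,4], [2,3,5], [3,4,5]

Hence C_0 ≅ Z^5, C_1 ≅ Z^9, C_2 ≅ Z^6.

Boundary ∂_1: C_1 → C_0 sends each edge [p,q] (with p < q) to q − p. For instance
  ∂[3,5] = [5] − [3].
As a 5×9 matrix over Z this has rank 4, with invariant factors (1,1,1,1).

The boundary map ∂_2: C_2 → C_1 sends each 2-simplex [p,q,r] to [q,r] − [p,r] + [p,q]. For instance
  ∂[1,2,4] = [2,4] − [1,4] + [1,2],
  ∂[2,3,5] = [3,5] − [2,5] + [2,3].
This gives a 9×6 integer matrix of rank 5; reducing to Smith normal form yields diagonal entries (1,1,1,1,1).

From H_k ≅ ker(∂_k) / im(∂_{k+1}) we obtain:

  H_0: rank C_0 − rank ∂_1 = 5 − 4 = 1, and the invariant factors of ∂_1 are all 1, so H_0 ≅ Z.
  H_1: rank ker ∂_1 − rank ∂_2 = (9 − 4) − 5 = 0, and the invariant factors of ∂_2 are all 1, so H_1 ≅ 0.
  H_2: rank ker ∂_2 − rank ∂_3 = (6 − 5) − 0 = 1, and there is no ∂_3, so H_2 ≅ Z.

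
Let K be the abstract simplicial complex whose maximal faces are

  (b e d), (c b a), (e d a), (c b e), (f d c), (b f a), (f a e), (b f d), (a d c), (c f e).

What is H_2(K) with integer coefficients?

H_2 = 0.

Fix the vertex order a < b < c < d < e < f and write every simplex with vertices in increasing order. Then dim K = 2 and the simplices of K are:

  0-simplices (6): a, b, c, d, e, f
  1-simplices (15): ab, ac, ad, ae, af, bc, bd, be, bf, cd, ce, cf, de, df, ef
  2-simplices (10): abc, abf, acd, ade, aef, bce, bde, bdf, cdf, cef

so the chain groups are C_0 ≅ Z^6, C_1 ≅ Z^15, C_2 ≅ Z^10.

Boundary ∂_1: C_1 → C_0 is given by ∂[p,q] = [q] − [p]. For instance
  ∂cf = f − c.
As a 6×15 matrix over Z this has rank 5, with invariant factors (1,1,1,1,1).

The boundary map ∂_2: C_2 → C_1 sends each 2-simplex [p,q,r] to [q,r] − [p,r] + [p,q]. For instance
  ∂abc = bc − ac + ab,
  ∂cdf = df − cf + cd.
As a 15×10 matrix over Z this has rank 10, with invariant factors (1,1,1,1,1,1,1,1,1,2).

Computing H_k = (kernel of ∂_k) / (image of ∂_{k+1}):

  H_2: rank ker ∂_2 − rank ∂_3 = (10 − 10) − 0 = 0, and there is no ∂_3, so H_2 = 0.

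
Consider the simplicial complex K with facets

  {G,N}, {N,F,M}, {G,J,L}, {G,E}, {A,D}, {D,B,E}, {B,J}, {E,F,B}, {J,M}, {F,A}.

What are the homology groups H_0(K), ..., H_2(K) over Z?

We work with the vertex ordering A < B < D < E < F < G < J < L < M < N. The simplices of K, each written with vertices in increasing order, are:

  0-simplices (10): A, B, D, E, F, G, J, L, M, N
  1-simplices (17): AD, AF, BD, BE, BF, BJ, DE, EF, EG, FM, FN, GJ, GL, GN, JL, JM, MN
  2-simplices (4): BDE, BEF, FMN, GJL

giving chain groups C_0 ≅ Z^10, C_1 ≅ Z^17, C_2 ≅ Z^4.

∂_1: C_1 → C_0 maps an edge to its endpoints' difference, ∂[p,q] = q − p. For instance
  ∂AF = F − A.
As a 10×17 matrix over Z this has rank 9, with invariant factors (1,1,1,1,1,1,1,1,1).

Boundary ∂_2: C_2 → C_1 maps a triangle to the signed sum of its edges. For instance
  ∂GJL = JL − GL + GJ,
  ∂FMN = MN − FN + FM.
The 17×4 boundary matrix has rank 4 and Smith normal form diag(1,1,1,1).

Computing H_k = (kernel of ∂_k) / (image of ∂_{k+1}):

  H_0: rank C_0 − rank ∂_1 = 10 − 9 = 1, and the invariant factors of ∂_1 are all 1, so H_0 ≅ Z.
  H_1: rank ker ∂_1 − rank ∂_2 = (17 − 9) − 4 = 4, and the invariant factors of ∂_2 are all 1, so H_1 ≅ Z^4.
  H_2: rank ker ∂_2 − rank ∂_3 = (4 − 4) − 0 = 0, and there is no ∂_3, so H_2 ≅ 0.

H_0 = Z,  H_1 = Z^4,  H_2 = 0.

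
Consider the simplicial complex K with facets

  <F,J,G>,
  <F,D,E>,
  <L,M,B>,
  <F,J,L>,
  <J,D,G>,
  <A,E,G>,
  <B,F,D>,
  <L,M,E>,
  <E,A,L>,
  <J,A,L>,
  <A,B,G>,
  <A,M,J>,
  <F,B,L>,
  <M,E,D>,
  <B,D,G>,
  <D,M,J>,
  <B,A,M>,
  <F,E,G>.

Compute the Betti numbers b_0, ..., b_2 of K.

b_0 = 1, b_1 = 1, b_2 = 0.

Fix the vertex order A < B < D < E < F < G < J < L < M and write every simplex with vertices in increasing order. Then dim K = 2 and the simplices of K are:

  0-simplices (9): A, B, D, E, F, G, J, L, M
  1-simplices (27): AB, AE, AG, AJ, AL, AM, BD, BF, BG, BL, BM, DE, DF, DG, DJ, DM, EF, EG, EL, EM, FG, FJ, FL, GJ, JL, JM, LM
  2-simplices (18): ABG, ABM, AEG, AEL, AJL, AJM, BDF, BDG, BFL, BLM, DEF, DEM, DGJ, DJM, EFG, ELM, FGJ, FJL

so the chain groups are C_0 ≅ Z^9, C_1 ≅ Z^27, C_2 ≅ Z^18.

∂_1: C_1 → C_0 sends each edge [p,q] (with p < q) to q − p.
The resulting 9×27 matrix has rank 8, and its Smith normal form has invariant factors (1,1,1,1,1,1,1,1).

Boundary ∂_2: C_2 → C_1 acts by ∂[p,q,r] = [q,r] − [p,r] + [p,q]. For instance
  ∂FGJ = GJ − FJ + FG,
  ∂FJL = JL − FL + FJ.
This gives a 27×18 integer matrix of rank 18; reducing to Smith normal form yields diagonal entries (1,1,1,1,1,1,1,1,1,1,1,1,1,1,1,1,1,2).

Computing H_k = (kernel of ∂_k) / (image of ∂_{k+1}):

  H_0: rank C_0 − rank ∂_1 = 9 − 8 = 1, and the invariant factors of ∂_1 are all 1, so H_0 = Z.
  H_1: rank ker ∂_1 − rank ∂_2 = (27 − 8) − 18 = 1, and ∂_2 has invariant factor 2 > 1, so H_1 = Z × Z/2.
  H_2: rank ker ∂_2 − rank ∂_3 = (18 − 18) − 0 = 0, and there is no ∂_3, so H_2 = 0.

As a check, the Euler characteristic is 9 − 27 + 18 = 0, which agrees with 1 − 1 + 0 = 0.

Hence the Betti numbers are b_0 = 1, b_1 = 1, b_2 = 0.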